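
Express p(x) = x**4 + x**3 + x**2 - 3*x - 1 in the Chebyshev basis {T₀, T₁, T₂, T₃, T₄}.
(-1/8)T₀ + (-9/4)T₁ + T₂ + (1/4)T₃ + (1/8)T₄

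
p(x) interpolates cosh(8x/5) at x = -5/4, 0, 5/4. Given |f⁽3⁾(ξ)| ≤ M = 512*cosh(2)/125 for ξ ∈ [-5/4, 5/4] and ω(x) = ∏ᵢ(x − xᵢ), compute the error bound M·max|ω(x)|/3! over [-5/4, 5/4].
8*sqrt(3)*cosh(2)/27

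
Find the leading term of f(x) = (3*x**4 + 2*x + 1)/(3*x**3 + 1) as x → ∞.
x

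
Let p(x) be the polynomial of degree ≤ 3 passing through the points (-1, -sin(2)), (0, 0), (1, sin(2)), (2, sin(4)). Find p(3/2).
5*sin(4)/16 + 7*sin(2)/8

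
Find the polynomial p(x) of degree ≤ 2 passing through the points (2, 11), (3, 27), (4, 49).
3*x**2 + x - 3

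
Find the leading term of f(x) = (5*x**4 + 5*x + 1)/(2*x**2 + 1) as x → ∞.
5*x**2/2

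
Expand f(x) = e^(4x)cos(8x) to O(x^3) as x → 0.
1 + 4*x - 24*x**2 + O(x**3)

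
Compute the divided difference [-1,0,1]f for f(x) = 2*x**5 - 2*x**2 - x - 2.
-2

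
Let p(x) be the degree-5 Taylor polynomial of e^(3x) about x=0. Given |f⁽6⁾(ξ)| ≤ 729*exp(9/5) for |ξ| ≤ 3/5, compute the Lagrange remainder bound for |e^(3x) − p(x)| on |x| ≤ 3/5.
59049*exp(9/5)/1250000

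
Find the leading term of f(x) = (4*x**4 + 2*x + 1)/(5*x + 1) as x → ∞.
4*x**3/5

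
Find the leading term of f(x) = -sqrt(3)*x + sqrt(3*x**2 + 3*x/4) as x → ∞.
sqrt(3)/8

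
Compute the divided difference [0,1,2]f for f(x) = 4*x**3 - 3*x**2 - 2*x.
9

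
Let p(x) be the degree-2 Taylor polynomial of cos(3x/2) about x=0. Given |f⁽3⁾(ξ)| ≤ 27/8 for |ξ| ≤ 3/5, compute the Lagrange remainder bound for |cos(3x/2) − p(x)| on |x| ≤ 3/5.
243/2000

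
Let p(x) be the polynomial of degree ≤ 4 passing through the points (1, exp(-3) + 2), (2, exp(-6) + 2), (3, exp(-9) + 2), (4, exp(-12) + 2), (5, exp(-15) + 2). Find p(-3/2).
(-8580*exp(9) - 5460*exp(3) + 1155 + 10010*exp(6) + 3003*exp(12) + 256*exp(15))*exp(-15)/128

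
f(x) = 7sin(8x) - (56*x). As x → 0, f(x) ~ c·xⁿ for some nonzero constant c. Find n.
3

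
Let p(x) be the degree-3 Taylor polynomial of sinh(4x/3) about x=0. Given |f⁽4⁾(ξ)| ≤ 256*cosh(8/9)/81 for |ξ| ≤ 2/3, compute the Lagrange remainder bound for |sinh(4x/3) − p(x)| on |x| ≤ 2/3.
512*cosh(8/9)/19683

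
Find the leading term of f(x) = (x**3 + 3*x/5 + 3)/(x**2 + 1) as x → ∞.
x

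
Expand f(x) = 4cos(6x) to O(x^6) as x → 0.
4 - 72*x**2 + 216*x**4 + O(x**6)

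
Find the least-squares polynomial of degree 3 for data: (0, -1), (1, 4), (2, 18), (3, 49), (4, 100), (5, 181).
-43/42 + (613/252)x + (127/84)x² + (19/18)x³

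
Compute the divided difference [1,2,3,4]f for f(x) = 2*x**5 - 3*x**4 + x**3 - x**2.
101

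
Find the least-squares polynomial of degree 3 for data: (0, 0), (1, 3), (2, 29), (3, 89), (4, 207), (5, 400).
-37/126 + (589/756)x + (121/252)x² + (83/27)x³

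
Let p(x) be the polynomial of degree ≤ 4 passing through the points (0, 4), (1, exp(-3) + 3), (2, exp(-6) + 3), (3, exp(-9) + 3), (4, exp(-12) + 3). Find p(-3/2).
(-2772*exp(9) - 1540*exp(3) + 315 + 2970*exp(6) + 1539*exp(12))*exp(-12)/128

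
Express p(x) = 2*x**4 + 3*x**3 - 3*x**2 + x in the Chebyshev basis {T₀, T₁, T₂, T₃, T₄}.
(-3/4)T₀ + (13/4)T₁ + (-1/2)T₂ + (3/4)T₃ + (1/4)T₄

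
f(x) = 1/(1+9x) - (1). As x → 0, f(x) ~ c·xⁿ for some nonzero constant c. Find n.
1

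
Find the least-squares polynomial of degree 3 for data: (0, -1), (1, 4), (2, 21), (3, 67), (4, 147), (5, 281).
-1 + (97/42)x + (11/28)x² + (25/12)x³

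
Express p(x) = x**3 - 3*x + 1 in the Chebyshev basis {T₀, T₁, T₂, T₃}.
T₀ + (-9/4)T₁ + (1/4)T₃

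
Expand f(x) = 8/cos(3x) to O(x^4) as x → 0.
8 + 36*x**2 + O(x**4)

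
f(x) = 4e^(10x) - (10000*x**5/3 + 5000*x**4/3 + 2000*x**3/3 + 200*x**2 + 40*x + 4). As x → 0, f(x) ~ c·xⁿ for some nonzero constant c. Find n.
6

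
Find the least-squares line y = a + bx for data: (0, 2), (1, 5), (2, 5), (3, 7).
a = 5/2, b = 3/2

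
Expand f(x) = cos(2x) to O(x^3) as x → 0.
1 - 2*x**2 + O(x**3)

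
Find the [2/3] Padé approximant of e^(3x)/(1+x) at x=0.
(3*x**2/4 + 6*x/5 + 1)/(3*x**3/10 - 3*x**2/20 - 4*x/5 + 1)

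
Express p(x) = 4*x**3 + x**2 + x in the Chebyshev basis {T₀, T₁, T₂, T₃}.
(1/2)T₀ + (4)T₁ + (1/2)T₂ + T₃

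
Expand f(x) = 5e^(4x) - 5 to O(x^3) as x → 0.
20*x + 40*x**2 + O(x**3)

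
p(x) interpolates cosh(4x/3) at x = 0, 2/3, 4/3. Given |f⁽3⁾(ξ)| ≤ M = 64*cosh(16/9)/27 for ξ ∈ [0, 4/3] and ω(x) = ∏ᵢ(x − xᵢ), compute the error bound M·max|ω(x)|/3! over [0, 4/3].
512*sqrt(3)*cosh(16/9)/19683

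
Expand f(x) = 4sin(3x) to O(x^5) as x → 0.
12*x - 18*x**3 + O(x**5)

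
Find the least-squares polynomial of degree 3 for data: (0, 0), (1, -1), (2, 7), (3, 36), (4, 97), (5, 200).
1/14 + (-205/84)x + (-19/28)x² + (11/6)x³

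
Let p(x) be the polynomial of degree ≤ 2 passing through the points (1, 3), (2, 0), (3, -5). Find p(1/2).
15/4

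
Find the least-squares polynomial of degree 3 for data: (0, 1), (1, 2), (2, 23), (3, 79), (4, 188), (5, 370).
103/126 + (-163/108)x + (37/126)x² + (319/108)x³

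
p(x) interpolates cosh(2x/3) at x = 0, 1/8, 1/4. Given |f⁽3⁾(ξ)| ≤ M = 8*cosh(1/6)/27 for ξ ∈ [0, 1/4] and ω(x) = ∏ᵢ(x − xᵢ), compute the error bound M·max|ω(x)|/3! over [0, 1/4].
sqrt(3)*cosh(1/6)/46656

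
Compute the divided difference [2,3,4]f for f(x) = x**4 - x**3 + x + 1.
46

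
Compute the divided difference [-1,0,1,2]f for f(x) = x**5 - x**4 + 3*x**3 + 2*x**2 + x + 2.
6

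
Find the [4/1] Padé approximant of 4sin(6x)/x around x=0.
1296*x**4/5 - 144*x**2 + 24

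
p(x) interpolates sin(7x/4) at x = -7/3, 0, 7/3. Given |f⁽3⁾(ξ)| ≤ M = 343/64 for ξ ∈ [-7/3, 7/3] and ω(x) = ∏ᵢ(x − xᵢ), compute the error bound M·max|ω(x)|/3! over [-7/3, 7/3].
117649*sqrt(3)/46656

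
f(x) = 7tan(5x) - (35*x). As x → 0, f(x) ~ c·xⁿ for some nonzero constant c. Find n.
3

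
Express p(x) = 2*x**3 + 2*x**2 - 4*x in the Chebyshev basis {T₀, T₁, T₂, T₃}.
T₀ + (-5/2)T₁ + T₂ + (1/2)T₃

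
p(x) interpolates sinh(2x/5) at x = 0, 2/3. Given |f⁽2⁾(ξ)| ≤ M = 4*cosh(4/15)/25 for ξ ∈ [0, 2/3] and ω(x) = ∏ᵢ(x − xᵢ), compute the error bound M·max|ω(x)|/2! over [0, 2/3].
2*cosh(4/15)/225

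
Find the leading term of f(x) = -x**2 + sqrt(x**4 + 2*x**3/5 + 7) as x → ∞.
x/5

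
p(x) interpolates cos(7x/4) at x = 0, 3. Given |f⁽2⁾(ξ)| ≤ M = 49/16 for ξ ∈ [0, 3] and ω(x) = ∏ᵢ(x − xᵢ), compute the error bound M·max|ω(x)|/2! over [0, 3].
441/128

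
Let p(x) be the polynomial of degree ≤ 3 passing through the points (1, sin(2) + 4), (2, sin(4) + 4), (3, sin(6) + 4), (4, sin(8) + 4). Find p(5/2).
9*sin(4)/16 + 9*sin(6)/16 - sin(8)/16 - sin(2)/16 + 4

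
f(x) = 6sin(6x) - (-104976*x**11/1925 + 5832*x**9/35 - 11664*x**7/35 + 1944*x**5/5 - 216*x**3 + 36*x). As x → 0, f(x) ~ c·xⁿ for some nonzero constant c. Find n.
13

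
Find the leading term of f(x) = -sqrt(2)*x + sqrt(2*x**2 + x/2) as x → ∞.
sqrt(2)/8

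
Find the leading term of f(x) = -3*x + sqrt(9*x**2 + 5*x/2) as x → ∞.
5/12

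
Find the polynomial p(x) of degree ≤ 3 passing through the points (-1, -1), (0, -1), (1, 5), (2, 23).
x**3 + 3*x**2 + 2*x - 1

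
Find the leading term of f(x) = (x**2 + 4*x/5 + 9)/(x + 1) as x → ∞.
x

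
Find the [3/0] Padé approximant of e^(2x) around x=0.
4*x**3/3 + 2*x**2 + 2*x + 1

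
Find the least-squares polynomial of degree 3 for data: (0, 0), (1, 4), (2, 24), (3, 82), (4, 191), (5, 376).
-1/42 + (457/252)x + (-43/42)x² + (113/36)x³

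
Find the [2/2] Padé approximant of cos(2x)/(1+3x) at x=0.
(-44*x**2/21 + x/7 + 1)/(x**2/3 + 22*x/7 + 1)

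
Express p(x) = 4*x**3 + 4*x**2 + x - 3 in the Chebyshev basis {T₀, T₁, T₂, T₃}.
-T₀ + (4)T₁ + (2)T₂ + T₃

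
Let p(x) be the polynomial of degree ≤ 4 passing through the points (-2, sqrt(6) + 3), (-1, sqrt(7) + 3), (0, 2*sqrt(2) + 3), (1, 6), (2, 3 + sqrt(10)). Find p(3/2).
-35*sqrt(2)/32 - 5*sqrt(6)/128 + 7*sqrt(7)/32 + 35*sqrt(10)/128 + 201/32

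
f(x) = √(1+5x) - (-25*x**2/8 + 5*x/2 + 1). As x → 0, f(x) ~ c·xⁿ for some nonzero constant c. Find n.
3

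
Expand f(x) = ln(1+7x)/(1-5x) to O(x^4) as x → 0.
7*x + 21*x**2/2 + 1001*x**3/6 + O(x**4)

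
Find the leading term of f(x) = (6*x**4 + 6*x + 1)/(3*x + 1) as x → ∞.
2*x**3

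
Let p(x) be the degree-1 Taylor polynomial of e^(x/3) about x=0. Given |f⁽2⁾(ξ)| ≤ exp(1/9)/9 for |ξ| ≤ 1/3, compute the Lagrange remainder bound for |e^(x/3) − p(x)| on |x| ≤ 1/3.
exp(1/9)/162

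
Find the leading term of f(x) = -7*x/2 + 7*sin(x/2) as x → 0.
-7*x**3/48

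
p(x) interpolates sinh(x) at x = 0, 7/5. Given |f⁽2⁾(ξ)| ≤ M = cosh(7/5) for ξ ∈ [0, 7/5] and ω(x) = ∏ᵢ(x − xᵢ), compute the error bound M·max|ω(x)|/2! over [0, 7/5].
49*cosh(7/5)/200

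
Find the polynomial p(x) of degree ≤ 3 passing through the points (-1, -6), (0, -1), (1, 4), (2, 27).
3*x**3 + 2*x - 1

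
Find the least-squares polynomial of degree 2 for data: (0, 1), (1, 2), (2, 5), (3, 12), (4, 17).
5/7 + (27/35)x + (6/7)x²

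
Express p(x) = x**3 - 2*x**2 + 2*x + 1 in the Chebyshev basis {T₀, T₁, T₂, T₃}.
(11/4)T₁ - T₂ + (1/4)T₃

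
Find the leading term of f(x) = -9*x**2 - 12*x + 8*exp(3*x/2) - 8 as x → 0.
9*x**3/2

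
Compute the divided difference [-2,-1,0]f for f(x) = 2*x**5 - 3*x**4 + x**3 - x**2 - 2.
-55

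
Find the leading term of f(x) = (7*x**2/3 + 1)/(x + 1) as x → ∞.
7*x/3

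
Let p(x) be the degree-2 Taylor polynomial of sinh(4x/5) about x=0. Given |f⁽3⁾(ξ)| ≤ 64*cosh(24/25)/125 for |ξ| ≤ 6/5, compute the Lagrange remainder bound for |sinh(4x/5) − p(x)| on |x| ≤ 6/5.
2304*cosh(24/25)/15625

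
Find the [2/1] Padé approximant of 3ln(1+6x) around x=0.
18*x*(x + 1)/(4*x + 1)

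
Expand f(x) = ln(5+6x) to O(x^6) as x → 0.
log(5) + 6*x/5 - 18*x**2/25 + 72*x**3/125 - 324*x**4/625 + 7776*x**5/15625 + O(x**6)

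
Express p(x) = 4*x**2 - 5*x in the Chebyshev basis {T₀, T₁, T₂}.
(2)T₀ + (-5)T₁ + (2)T₂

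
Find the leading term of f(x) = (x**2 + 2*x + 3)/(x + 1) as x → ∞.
x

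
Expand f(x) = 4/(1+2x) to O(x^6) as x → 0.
4 - 8*x + 16*x**2 - 32*x**3 + 64*x**4 - 128*x**5 + O(x**6)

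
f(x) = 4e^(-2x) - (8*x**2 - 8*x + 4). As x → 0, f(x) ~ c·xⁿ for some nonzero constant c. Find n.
3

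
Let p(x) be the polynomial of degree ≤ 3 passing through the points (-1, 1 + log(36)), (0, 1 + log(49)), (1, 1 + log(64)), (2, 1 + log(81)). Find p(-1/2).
1 + log(7*2**(3/4)*21**(7/8)/4)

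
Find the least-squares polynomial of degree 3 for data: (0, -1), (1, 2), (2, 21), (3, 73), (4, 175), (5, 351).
-11/9 + (161/54)x + (-83/36)x² + (341/108)x³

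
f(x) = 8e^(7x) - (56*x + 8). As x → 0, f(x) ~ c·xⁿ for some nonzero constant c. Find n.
2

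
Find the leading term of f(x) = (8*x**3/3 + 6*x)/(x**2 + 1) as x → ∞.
8*x/3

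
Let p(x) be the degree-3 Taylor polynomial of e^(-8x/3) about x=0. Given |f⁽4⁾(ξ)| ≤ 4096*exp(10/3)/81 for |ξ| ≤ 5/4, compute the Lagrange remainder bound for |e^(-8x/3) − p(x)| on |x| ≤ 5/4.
1250*exp(10/3)/243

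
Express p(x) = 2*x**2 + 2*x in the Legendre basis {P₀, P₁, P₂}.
(2/3)P₀ + (2)P₁ + (4/3)P₂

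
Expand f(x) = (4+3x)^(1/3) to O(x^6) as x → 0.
2**(2/3) + 2**(2/3)*x/4 - 2**(2/3)*x**2/16 + 5*2**(2/3)*x**3/192 - 5*2**(2/3)*x**4/384 + 11*2**(2/3)*x**5/1536 + O(x**6)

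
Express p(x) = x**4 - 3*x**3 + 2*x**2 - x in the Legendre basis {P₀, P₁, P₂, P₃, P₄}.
(13/15)P₀ + (-14/5)P₁ + (40/21)P₂ + (-6/5)P₃ + (8/35)P₄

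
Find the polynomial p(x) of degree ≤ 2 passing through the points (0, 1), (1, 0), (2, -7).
-3*x**2 + 2*x + 1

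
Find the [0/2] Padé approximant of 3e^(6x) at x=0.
3/(18*x**2 - 6*x + 1)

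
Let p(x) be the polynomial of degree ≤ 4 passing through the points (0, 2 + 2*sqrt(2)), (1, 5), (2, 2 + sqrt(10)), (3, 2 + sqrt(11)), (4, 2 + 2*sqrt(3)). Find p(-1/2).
-251/32 - 45*sqrt(11)/32 + 35*sqrt(3)/64 + 315*sqrt(2)/64 + 189*sqrt(10)/64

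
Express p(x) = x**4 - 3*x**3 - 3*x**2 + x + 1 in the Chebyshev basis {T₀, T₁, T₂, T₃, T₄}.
(-1/8)T₀ + (-5/4)T₁ - T₂ + (-3/4)T₃ + (1/8)T₄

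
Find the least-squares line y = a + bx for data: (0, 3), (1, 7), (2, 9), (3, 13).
a = 16/5, b = 16/5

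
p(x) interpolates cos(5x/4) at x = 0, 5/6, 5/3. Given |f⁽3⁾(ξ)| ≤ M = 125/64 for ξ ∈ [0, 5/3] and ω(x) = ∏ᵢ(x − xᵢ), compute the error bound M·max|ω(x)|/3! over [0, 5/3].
15625*sqrt(3)/373248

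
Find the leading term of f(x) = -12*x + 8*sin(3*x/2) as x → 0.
-9*x**3/2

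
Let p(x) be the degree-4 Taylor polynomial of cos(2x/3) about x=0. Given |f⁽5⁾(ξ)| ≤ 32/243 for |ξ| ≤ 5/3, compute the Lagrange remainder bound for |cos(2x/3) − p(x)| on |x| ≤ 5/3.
2500/177147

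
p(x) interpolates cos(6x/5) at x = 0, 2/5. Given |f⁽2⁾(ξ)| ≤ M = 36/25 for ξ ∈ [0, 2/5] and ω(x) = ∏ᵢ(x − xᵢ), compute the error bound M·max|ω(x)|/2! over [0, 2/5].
18/625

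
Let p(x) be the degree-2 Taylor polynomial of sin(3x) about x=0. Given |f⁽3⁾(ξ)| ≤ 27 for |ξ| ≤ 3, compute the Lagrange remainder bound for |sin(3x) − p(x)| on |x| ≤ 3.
243/2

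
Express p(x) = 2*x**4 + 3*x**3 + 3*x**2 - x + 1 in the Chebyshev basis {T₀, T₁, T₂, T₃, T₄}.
(13/4)T₀ + (5/4)T₁ + (5/2)T₂ + (3/4)T₃ + (1/4)T₄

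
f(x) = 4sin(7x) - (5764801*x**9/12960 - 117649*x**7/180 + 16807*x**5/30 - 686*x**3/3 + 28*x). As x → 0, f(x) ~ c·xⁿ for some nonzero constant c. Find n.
11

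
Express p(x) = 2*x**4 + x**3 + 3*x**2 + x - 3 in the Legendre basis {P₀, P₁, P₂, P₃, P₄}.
(-8/5)P₀ + (8/5)P₁ + (22/7)P₂ + (2/5)P₃ + (16/35)P₄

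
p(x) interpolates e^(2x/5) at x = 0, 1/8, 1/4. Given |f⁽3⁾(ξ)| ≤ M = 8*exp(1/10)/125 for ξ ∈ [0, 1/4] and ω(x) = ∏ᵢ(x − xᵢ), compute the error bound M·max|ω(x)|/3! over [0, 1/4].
sqrt(3)*exp(1/10)/216000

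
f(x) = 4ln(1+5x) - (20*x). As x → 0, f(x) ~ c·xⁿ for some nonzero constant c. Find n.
2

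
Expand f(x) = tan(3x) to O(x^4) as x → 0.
3*x + 9*x**3 + O(x**4)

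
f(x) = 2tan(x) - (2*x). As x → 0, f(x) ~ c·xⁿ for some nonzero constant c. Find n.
3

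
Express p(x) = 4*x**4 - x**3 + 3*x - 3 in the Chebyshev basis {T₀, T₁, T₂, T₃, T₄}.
(-3/2)T₀ + (9/4)T₁ + (2)T₂ + (-1/4)T₃ + (1/2)T₄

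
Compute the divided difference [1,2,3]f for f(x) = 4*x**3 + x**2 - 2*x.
25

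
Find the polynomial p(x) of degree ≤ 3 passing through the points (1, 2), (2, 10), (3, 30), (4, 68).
x**3 + x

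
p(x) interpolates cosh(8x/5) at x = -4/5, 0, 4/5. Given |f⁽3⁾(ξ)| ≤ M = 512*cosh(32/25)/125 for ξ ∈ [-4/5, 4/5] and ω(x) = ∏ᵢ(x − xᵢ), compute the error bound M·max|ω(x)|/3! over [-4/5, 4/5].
32768*sqrt(3)*cosh(32/25)/421875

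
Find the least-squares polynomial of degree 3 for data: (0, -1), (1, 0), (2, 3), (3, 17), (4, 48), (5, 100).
-103/126 + (55/108)x + (-163/126)x² + (113/108)x³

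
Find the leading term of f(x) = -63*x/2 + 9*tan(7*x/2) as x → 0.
1029*x**3/8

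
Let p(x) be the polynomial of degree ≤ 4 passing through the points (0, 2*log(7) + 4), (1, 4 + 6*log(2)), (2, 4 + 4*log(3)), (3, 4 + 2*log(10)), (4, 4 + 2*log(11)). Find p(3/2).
4 + log(36*11**(3/64)*sqrt(2)*3**(13/16)*5**(11/16)*7**(59/64)/35)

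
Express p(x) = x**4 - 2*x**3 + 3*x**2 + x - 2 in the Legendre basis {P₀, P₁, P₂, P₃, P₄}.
(-4/5)P₀ + (-1/5)P₁ + (18/7)P₂ + (-4/5)P₃ + (8/35)P₄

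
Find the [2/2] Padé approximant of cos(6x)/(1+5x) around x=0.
(-180*x**2/7 + 15*x/7 + 1)/(3*x**2 + 50*x/7 + 1)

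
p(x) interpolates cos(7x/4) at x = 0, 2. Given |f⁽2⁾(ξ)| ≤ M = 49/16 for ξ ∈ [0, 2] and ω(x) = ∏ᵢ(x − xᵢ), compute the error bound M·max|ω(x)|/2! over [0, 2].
49/32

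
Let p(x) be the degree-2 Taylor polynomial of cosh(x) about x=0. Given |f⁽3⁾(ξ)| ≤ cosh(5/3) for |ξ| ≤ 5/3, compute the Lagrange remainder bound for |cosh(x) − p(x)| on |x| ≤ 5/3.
125*cosh(5/3)/162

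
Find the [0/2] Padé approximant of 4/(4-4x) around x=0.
1/(1 - x)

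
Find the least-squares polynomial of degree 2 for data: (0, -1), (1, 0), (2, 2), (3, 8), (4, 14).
-1 + (-1/5)x + x²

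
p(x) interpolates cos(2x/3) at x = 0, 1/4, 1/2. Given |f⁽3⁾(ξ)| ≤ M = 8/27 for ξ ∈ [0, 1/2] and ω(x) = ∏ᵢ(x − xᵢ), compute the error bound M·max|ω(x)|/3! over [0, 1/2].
sqrt(3)/5832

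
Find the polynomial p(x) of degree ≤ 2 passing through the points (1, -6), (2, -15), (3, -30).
-3*x**2 - 3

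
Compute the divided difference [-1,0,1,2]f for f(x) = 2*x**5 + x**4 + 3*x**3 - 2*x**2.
15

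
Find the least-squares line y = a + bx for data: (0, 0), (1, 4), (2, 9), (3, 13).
a = -1/10, b = 22/5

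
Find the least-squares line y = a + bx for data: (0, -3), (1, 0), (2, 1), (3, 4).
a = -14/5, b = 11/5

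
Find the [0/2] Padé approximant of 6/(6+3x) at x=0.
1/(x/2 + 1)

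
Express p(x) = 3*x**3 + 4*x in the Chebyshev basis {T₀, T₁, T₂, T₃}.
(25/4)T₁ + (3/4)T₃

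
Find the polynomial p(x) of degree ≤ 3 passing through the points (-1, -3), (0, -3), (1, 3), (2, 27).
2*x**3 + 3*x**2 + x - 3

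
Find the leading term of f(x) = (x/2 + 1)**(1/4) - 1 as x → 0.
x/8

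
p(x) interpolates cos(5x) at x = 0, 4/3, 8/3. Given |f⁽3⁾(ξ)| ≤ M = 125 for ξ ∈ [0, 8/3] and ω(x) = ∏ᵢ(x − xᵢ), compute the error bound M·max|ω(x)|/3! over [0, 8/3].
8000*sqrt(3)/729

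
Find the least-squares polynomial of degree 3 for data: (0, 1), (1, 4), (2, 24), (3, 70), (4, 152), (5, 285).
101/126 + (-179/756)x + (541/252)x² + (50/27)x³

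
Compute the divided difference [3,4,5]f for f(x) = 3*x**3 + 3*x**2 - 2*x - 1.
39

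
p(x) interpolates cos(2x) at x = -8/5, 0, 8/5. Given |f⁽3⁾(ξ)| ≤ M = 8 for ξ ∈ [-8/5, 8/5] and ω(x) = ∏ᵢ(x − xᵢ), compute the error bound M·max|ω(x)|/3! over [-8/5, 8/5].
4096*sqrt(3)/3375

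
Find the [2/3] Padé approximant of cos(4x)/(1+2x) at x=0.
(1 - 20*x**2/3)/(8*x**3/3 + 4*x**2/3 + 2*x + 1)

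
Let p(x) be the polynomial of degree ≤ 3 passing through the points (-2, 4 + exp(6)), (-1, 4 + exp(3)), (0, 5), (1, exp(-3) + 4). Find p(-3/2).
(1 + (59 + 15*exp(3) + 5*exp(6))*exp(3))*exp(-3)/16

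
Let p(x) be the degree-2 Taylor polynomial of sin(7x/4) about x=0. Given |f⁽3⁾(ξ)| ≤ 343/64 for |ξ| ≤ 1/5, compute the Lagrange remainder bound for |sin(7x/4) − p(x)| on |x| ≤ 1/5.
343/48000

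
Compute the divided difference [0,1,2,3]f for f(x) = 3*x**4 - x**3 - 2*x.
17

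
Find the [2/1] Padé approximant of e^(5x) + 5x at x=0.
(-25*x**2/6 + 25*x/3 + 1)/(1 - 5*x/3)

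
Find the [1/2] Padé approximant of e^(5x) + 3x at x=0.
(1997*x/309 + 1)/(-125*x**2/618 - 475*x/309 + 1)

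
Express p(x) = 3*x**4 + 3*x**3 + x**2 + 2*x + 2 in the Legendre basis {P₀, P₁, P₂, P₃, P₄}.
(44/15)P₀ + (19/5)P₁ + (50/21)P₂ + (6/5)P₃ + (24/35)P₄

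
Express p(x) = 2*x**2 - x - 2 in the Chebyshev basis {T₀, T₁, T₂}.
-T₀ - T₁ + T₂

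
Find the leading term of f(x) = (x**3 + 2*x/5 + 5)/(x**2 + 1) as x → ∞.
x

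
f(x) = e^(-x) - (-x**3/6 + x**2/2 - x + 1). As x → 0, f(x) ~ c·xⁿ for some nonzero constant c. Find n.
4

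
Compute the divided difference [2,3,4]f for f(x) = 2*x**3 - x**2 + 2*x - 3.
17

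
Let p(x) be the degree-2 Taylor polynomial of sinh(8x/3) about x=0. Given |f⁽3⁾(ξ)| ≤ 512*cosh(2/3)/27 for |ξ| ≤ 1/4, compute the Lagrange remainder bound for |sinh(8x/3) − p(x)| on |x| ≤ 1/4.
4*cosh(2/3)/81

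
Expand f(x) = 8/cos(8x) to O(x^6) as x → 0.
8 + 256*x**2 + 20480*x**4/3 + O(x**6)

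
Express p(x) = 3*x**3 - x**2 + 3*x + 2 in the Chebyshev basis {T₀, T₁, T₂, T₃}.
(3/2)T₀ + (21/4)T₁ + (-1/2)T₂ + (3/4)T₃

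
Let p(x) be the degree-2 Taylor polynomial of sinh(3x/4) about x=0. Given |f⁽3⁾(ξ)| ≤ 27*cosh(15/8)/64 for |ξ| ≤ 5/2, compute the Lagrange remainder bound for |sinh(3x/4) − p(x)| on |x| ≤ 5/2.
1125*cosh(15/8)/1024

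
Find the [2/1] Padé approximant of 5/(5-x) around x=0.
1/(1 - x/5)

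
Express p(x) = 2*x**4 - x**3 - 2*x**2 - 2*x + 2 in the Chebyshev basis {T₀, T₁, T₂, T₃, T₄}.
(7/4)T₀ + (-11/4)T₁ + (-1/4)T₃ + (1/4)T₄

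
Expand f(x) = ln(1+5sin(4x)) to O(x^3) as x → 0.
20*x - 200*x**2 + O(x**3)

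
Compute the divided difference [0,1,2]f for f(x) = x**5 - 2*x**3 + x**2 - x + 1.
10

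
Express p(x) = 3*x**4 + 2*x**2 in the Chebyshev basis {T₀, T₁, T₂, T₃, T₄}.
(17/8)T₀ + (5/2)T₂ + (3/8)T₄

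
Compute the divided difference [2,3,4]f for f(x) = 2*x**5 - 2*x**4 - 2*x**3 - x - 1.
442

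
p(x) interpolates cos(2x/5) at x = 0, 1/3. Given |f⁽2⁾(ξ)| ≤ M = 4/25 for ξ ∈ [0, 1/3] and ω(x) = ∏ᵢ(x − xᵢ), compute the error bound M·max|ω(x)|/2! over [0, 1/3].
1/450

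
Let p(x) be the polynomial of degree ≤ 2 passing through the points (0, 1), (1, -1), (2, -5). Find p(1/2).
1/4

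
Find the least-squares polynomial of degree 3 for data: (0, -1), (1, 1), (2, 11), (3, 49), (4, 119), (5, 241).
-55/63 + (38/189)x + (-10/9)x² + (58/27)x³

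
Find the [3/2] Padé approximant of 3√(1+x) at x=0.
(3*x**3/32 + 27*x**2/16 + 9*x/2 + 3)/(3*x**2/16 + x + 1)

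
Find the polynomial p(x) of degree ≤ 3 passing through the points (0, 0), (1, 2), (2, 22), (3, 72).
2*x**3 + 3*x**2 - 3*x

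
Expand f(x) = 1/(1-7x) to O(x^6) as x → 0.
1 + 7*x + 49*x**2 + 343*x**3 + 2401*x**4 + 16807*x**5 + O(x**6)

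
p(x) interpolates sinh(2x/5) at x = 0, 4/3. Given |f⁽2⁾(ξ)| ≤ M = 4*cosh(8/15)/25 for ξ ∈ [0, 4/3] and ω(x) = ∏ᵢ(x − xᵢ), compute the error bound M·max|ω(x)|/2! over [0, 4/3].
8*cosh(8/15)/225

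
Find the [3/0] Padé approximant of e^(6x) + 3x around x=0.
36*x**3 + 18*x**2 + 9*x + 1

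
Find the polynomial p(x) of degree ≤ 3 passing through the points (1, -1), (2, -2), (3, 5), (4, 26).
x**3 - 2*x**2 - 2*x + 2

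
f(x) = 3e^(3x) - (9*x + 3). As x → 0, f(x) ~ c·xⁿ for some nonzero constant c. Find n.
2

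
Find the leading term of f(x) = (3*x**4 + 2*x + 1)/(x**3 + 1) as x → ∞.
3*x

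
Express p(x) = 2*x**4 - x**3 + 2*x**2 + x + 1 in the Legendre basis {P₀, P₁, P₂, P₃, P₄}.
(31/15)P₀ + (2/5)P₁ + (52/21)P₂ + (-2/5)P₃ + (16/35)P₄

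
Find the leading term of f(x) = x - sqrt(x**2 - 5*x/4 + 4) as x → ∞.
5/8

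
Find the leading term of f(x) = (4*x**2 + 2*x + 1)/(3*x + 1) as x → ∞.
4*x/3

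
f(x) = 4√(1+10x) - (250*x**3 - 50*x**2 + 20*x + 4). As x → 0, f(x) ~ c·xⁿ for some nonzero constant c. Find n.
4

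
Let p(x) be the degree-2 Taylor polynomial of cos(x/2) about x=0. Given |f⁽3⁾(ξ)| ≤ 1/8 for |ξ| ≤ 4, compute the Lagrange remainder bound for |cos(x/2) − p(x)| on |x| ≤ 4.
4/3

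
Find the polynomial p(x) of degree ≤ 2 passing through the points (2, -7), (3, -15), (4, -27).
-2*x**2 + 2*x - 3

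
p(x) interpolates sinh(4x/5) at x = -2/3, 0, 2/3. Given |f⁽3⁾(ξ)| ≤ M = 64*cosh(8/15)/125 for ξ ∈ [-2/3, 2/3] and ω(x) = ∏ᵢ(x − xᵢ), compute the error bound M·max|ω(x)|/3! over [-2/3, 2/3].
512*sqrt(3)*cosh(8/15)/91125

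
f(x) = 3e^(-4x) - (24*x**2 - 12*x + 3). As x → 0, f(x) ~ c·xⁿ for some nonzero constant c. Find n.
3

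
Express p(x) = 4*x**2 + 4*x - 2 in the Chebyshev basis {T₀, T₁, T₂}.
(4)T₁ + (2)T₂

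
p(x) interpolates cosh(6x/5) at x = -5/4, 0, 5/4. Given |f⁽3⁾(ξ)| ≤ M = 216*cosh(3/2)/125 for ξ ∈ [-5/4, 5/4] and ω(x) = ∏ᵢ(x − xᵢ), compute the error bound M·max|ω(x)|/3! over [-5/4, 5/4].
sqrt(3)*cosh(3/2)/8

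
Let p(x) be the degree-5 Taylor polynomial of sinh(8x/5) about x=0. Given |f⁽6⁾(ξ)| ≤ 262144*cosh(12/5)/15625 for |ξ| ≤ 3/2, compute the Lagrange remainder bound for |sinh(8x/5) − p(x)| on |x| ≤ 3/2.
20736*cosh(12/5)/78125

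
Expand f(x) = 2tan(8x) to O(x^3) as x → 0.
16*x + O(x**3)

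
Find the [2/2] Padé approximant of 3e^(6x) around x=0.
(9*x**2 + 9*x + 3)/(3*x**2 - 3*x + 1)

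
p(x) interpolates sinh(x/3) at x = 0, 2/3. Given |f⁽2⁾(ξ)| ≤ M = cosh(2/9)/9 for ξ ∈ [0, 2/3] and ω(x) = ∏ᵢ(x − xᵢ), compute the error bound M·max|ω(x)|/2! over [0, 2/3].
cosh(2/9)/162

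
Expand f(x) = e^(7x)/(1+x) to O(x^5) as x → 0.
1 + 6*x + 37*x**2/2 + 116*x**3/3 + 491*x**4/8 + O(x**5)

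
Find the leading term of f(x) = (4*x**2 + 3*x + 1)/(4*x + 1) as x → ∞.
x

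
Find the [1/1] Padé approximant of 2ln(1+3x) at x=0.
6*x/(3*x/2 + 1)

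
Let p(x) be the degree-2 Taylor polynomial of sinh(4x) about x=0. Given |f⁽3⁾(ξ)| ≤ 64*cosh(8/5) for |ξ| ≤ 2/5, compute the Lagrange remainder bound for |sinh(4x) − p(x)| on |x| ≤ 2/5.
256*cosh(8/5)/375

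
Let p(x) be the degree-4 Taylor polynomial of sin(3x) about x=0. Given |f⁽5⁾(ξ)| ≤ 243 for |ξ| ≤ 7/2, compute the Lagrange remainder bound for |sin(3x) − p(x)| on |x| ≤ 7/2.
1361367/1280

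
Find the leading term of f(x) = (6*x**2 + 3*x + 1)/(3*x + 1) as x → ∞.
2*x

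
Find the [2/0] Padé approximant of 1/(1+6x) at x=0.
36*x**2 - 6*x + 1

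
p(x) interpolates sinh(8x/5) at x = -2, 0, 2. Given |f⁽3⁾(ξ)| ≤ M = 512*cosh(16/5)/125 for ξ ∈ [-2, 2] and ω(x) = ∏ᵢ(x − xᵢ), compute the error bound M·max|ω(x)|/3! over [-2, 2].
4096*sqrt(3)*cosh(16/5)/3375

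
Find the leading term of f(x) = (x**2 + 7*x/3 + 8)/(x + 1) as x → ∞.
x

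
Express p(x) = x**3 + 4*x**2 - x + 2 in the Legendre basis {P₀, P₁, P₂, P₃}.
(10/3)P₀ + (-2/5)P₁ + (8/3)P₂ + (2/5)P₃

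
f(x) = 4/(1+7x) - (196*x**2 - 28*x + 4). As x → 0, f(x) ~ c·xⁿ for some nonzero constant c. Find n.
3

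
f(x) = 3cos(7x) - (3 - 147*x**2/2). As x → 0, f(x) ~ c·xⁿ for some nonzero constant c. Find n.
4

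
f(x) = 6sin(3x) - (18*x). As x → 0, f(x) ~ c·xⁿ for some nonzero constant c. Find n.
3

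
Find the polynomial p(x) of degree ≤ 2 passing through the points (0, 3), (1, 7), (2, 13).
x**2 + 3*x + 3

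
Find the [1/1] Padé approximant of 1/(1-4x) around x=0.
1/(1 - 4*x)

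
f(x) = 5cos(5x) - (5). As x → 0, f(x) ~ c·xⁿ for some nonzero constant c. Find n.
2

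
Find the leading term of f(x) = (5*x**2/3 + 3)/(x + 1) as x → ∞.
5*x/3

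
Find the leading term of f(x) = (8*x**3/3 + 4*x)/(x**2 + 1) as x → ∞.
8*x/3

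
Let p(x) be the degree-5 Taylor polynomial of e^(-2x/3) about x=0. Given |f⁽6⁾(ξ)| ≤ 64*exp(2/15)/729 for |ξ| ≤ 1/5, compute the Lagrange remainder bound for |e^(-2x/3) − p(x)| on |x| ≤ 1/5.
4*exp(2/15)/512578125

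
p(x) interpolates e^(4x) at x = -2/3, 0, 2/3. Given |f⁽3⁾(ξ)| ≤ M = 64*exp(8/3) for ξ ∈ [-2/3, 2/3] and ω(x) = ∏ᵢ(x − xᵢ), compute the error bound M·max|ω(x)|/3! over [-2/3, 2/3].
512*sqrt(3)*exp(8/3)/729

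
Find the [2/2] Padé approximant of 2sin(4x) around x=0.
8*x/(8*x**2/3 + 1)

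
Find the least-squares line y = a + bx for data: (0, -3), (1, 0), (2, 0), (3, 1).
a = -23/10, b = 6/5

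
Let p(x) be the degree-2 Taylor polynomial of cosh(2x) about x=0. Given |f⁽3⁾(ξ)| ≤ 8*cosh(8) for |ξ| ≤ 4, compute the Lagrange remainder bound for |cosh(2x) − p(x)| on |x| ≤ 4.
256*cosh(8)/3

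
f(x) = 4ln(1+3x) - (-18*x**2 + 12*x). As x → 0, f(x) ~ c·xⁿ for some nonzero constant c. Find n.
3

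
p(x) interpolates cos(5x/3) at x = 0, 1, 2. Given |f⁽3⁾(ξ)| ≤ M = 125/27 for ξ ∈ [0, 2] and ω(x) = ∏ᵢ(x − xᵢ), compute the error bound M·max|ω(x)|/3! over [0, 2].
125*sqrt(3)/729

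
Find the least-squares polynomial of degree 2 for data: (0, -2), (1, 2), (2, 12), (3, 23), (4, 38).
-81/35 + (247/70)x + (23/14)x²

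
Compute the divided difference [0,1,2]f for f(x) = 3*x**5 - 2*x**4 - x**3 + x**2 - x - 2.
29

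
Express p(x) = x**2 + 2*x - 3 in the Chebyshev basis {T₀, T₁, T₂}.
(-5/2)T₀ + (2)T₁ + (1/2)T₂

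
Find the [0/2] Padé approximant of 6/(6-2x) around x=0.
1/(1 - x/3)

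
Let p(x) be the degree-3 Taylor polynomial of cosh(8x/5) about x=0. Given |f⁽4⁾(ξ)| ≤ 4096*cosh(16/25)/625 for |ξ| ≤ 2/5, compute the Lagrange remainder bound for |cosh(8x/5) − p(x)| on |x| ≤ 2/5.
8192*cosh(16/25)/1171875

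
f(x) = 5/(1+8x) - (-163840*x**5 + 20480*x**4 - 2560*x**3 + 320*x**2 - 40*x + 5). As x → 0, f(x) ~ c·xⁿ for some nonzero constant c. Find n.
6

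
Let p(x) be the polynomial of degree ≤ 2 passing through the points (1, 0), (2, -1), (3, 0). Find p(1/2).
5/4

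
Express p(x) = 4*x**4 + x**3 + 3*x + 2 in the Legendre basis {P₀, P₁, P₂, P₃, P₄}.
(14/5)P₀ + (18/5)P₁ + (16/7)P₂ + (2/5)P₃ + (32/35)P₄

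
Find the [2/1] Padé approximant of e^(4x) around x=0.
(8*x**2/3 + 8*x/3 + 1)/(1 - 4*x/3)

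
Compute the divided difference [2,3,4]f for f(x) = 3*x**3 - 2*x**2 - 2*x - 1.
25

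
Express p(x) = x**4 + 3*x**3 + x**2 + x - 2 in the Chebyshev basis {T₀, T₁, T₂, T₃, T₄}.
(-9/8)T₀ + (13/4)T₁ + T₂ + (3/4)T₃ + (1/8)T₄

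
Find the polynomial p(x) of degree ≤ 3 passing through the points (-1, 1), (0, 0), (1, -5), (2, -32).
-3*x**3 - 2*x**2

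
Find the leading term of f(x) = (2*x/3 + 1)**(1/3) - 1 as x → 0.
2*x/9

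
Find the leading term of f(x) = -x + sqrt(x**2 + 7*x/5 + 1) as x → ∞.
7/10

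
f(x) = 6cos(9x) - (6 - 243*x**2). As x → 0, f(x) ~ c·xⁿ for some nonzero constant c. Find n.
4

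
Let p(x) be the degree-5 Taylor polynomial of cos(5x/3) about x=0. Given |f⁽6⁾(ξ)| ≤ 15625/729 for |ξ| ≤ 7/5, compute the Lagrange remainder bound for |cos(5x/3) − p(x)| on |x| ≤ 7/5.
117649/524880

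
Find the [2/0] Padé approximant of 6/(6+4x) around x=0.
4*x**2/9 - 2*x/3 + 1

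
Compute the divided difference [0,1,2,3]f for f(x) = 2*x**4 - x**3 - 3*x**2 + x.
11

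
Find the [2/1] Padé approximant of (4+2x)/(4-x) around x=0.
(x/2 + 1)/(1 - x/4)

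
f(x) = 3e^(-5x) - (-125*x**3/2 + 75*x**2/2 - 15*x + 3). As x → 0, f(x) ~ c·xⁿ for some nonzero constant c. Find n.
4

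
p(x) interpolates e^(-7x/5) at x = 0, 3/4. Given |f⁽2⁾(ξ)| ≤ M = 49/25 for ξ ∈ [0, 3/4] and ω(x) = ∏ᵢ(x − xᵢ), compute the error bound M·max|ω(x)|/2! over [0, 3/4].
441/3200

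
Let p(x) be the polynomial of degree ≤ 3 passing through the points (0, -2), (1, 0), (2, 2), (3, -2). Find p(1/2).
-11/8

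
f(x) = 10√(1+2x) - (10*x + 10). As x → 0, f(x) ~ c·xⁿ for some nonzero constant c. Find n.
2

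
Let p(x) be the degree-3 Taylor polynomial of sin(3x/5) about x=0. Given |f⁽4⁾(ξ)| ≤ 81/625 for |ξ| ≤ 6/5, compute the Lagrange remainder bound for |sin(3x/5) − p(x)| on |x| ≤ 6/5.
4374/390625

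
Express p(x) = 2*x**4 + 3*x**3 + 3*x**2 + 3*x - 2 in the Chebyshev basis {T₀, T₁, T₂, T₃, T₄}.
(1/4)T₀ + (21/4)T₁ + (5/2)T₂ + (3/4)T₃ + (1/4)T₄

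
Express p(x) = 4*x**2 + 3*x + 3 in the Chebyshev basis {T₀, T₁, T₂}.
(5)T₀ + (3)T₁ + (2)T₂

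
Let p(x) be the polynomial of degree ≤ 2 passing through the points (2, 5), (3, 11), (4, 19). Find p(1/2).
-1/4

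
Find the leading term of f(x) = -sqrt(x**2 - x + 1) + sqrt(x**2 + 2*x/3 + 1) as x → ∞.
5/6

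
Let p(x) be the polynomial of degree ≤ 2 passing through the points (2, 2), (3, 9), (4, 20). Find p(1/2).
-1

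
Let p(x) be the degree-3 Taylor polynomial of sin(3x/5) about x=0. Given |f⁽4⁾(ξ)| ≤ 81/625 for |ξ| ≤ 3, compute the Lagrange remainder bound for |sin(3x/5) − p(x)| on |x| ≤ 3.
2187/5000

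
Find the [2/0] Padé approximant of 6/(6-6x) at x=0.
x**2 + x + 1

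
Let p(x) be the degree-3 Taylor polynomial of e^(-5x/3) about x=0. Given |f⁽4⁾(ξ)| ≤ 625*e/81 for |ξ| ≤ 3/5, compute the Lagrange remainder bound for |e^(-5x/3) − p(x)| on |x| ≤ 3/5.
e/24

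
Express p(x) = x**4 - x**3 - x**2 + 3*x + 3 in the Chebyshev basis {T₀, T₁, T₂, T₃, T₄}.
(23/8)T₀ + (9/4)T₁ + (-1/4)T₃ + (1/8)T₄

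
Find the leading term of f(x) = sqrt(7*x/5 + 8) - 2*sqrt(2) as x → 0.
7*sqrt(2)*x/40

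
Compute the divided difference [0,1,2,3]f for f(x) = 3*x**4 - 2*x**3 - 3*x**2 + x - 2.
16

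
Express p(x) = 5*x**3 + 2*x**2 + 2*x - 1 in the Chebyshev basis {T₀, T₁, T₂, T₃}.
(23/4)T₁ + T₂ + (5/4)T₃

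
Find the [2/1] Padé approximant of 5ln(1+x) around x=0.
5*x*(x + 6)/(6*(2*x/3 + 1))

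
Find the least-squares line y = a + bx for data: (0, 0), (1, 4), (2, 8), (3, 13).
a = -1/5, b = 43/10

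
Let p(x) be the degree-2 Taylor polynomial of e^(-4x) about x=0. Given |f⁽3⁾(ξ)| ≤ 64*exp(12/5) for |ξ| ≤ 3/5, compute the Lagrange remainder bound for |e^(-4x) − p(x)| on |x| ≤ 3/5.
288*exp(12/5)/125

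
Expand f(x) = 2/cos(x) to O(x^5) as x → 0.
2 + x**2 + 5*x**4/12 + O(x**5)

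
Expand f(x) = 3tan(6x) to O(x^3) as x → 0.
18*x + O(x**3)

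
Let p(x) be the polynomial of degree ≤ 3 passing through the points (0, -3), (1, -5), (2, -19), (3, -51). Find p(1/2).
-23/8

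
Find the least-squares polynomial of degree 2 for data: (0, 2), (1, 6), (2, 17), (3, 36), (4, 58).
59/35 + (57/35)x + (22/7)x²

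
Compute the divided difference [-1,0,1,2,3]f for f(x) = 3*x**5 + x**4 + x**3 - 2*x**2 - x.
16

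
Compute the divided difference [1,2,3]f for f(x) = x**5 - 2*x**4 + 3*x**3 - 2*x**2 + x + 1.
56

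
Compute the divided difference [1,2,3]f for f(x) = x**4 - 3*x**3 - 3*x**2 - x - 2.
4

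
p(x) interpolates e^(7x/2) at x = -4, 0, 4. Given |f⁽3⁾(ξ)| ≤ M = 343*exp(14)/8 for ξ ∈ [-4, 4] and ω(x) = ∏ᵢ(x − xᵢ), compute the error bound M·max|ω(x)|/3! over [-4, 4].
2744*sqrt(3)*exp(14)/27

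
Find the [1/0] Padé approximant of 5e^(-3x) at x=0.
5 - 15*x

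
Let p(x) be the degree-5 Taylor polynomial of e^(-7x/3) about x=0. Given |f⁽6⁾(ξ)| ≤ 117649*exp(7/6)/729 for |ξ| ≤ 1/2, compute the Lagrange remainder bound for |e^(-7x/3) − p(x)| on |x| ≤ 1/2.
117649*exp(7/6)/33592320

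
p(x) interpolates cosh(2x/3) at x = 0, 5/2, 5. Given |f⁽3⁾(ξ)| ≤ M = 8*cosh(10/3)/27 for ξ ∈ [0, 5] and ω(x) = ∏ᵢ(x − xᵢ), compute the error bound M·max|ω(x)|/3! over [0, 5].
125*sqrt(3)*cosh(10/3)/729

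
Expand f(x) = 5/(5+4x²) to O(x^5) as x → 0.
1 - 4*x**2/5 + 16*x**4/25 + O(x**5)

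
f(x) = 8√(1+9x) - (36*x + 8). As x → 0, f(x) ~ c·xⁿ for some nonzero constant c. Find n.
2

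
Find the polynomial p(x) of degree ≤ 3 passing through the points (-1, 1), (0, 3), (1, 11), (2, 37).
2*x**3 + 3*x**2 + 3*x + 3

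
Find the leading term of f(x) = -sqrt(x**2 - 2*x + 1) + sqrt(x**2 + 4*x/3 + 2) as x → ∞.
5/3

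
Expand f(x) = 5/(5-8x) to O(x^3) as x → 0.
1 + 8*x/5 + 64*x**2/25 + O(x**3)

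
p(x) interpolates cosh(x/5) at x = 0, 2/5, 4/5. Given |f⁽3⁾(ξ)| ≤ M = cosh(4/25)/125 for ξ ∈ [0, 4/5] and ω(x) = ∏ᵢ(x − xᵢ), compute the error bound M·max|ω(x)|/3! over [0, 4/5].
8*sqrt(3)*cosh(4/25)/421875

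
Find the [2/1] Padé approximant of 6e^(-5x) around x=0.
(25*x**2 - 20*x + 6)/(5*x/3 + 1)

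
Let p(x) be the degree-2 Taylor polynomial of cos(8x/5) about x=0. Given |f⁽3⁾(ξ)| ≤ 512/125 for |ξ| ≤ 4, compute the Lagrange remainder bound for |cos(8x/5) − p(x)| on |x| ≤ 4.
16384/375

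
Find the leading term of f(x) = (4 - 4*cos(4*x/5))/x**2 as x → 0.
32/25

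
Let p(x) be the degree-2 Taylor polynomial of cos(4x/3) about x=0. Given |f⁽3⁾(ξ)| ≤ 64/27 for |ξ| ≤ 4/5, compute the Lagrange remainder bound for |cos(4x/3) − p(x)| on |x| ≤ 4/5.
2048/10125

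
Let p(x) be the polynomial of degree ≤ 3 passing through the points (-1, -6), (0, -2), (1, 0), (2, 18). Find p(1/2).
-15/8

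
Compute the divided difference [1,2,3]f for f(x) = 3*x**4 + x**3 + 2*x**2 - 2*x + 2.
83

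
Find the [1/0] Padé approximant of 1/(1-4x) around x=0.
4*x + 1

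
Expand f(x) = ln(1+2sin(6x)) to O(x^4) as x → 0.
12*x - 72*x**2 + 504*x**3 + O(x**4)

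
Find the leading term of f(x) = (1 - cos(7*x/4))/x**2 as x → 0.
49/32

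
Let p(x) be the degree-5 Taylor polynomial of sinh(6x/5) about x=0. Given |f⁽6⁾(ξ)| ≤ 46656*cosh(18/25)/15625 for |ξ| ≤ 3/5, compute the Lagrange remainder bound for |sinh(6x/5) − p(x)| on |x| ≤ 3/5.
236196*cosh(18/25)/1220703125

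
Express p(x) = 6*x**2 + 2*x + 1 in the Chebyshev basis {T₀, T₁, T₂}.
(4)T₀ + (2)T₁ + (3)T₂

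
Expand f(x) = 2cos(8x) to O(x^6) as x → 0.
2 - 64*x**2 + 1024*x**4/3 + O(x**6)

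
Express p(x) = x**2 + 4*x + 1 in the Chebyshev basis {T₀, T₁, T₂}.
(3/2)T₀ + (4)T₁ + (1/2)T₂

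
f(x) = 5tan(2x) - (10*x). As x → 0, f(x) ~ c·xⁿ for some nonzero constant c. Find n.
3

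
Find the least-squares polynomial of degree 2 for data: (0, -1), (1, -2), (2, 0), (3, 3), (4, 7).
-43/35 + (-73/70)x + (11/14)x²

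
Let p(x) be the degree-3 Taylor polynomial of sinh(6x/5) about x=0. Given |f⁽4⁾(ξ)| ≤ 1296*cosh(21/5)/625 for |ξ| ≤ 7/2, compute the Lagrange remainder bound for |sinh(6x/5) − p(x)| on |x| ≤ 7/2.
64827*cosh(21/5)/5000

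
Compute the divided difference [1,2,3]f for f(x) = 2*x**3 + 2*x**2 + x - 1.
14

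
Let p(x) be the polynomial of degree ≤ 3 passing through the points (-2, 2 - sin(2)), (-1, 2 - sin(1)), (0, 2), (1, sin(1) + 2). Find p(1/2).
-sin(2)/16 + 5*sin(1)/8 + 2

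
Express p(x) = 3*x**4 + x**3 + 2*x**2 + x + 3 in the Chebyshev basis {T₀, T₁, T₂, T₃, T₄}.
(41/8)T₀ + (7/4)T₁ + (5/2)T₂ + (1/4)T₃ + (3/8)T₄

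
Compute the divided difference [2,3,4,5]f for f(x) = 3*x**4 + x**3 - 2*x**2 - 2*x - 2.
43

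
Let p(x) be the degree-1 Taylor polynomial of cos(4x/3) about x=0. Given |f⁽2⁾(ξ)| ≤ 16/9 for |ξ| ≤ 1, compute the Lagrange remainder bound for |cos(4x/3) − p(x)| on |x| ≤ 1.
8/9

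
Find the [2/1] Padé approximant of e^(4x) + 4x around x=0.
(-8*x**2/3 + 20*x/3 + 1)/(1 - 4*x/3)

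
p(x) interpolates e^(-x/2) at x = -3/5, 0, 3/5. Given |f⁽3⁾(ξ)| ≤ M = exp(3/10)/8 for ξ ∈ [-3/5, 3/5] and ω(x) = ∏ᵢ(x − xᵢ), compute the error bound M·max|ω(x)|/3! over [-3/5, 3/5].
sqrt(3)*exp(3/10)/1000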